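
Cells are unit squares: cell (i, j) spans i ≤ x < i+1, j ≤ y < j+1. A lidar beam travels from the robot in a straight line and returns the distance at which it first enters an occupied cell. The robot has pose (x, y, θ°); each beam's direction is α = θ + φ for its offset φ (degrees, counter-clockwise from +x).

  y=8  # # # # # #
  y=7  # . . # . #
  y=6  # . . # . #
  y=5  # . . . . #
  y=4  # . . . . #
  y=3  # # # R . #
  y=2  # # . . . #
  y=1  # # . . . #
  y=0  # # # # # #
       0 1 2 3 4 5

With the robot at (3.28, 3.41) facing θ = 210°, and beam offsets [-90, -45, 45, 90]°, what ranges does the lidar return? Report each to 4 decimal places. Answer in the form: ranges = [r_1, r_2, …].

beam 1: φ=-90°, α=120°
  direction (-0.5000, 0.8660); cell (3,3); t to first gridline: x 0.5600, y 0.6813 (then +2.0000 / +1.1547)
    (2,3) via x @ 0.5600  # hit
  → r_1 = 0.5600
beam 2: φ=-45°, α=165°
  direction (-0.9659, 0.2588); cell (3,3); t to first gridline: x 0.2899, y 2.2796 (then +1.0353 / +3.8637)
    (2,3) via x @ 0.2899  # hit
  → r_2 = 0.2899
beam 3: φ=45°, α=255°
  direction (-0.2588, -0.9659); cell (3,3); t to first gridline: x 1.0818, y 0.4245 (then +3.8637 / +1.0353)
    (3,2) via y @ 0.4245
    (2,2) via x @ 1.0818
    (2,1) via y @ 1.4597
    (2,0) via y @ 2.4950  # hit
  → r_3 = 2.4950
beam 4: φ=90°, α=300°
  direction (0.5000, -0.8660); cell (3,3); t to first gridline: x 1.4400, y 0.4734 (then +2.0000 / +1.1547)
    (3,2) via y @ 0.4734
    (4,2) via x @ 1.4400
    (4,1) via y @ 1.6281
    (4,0) via y @ 2.7828  # hit
  → r_4 = 2.7828

ranges = [0.5600, 0.2899, 2.4950, 2.7828]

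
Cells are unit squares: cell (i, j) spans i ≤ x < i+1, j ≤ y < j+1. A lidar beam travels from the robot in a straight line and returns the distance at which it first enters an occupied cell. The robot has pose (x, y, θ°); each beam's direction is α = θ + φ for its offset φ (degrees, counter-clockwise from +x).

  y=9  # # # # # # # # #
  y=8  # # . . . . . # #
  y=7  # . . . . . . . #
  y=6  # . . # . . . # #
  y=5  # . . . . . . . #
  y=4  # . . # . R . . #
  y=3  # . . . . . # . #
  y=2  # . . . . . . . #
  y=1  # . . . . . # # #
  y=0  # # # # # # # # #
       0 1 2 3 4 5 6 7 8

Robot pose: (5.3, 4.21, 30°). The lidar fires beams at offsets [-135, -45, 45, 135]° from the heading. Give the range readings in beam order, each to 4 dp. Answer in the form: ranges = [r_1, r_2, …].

ranges = [3.3232, 0.8114, 4.9590, 1.3459]

beam 1: φ=-135°, α=255°
  d=(-0.2588,-0.9659)  start (5,4)  tX=1.1591 tY=0.2174  stride 1/|dx|=3.8637 1/|dy|=1.0353
    cross y-line → (5,3), t=0.2174
    cross x-line → (4,3), t=1.1591
    cross y-line → (4,2), t=1.2527
    cross y-line → (4,1), t=2.2880
    cross y-line → (4,0), t=3.3232 (wall)
  → r_1 = 3.3232
beam 2: φ=-45°, α=345°
  d=(0.9659,-0.2588)  start (5,4)  tX=0.7247 tY=0.8114  stride 1/|dx|=1.0353 1/|dy|=3.8637
    cross x-line → (6,4), t=0.7247
    cross y-line → (6,3), t=0.8114 (wall)
  → r_2 = 0.8114
beam 3: φ=45°, α=75°
  d=(0.2588,0.9659)  start (5,4)  tX=2.7046 tY=0.8179  stride 1/|dx|=3.8637 1/|dy|=1.0353
    cross y-line → (5,5), t=0.8179
    cross y-line → (5,6), t=1.8531
    cross x-line → (6,6), t=2.7046
    cross y-line → (6,7), t=2.8884
    cross y-line → (6,8), t=3.9237
    cross y-line → (6,9), t=4.9590 (wall)
  → r_3 = 4.9590
beam 4: φ=135°, α=165°
  d=(-0.9659,0.2588)  start (5,4)  tX=0.3106 tY=3.0523  stride 1/|dx|=1.0353 1/|dy|=3.8637
    cross x-line → (4,4), t=0.3106
    cross x-line → (3,4), t=1.3459 (wall)
  → r_4 = 1.3459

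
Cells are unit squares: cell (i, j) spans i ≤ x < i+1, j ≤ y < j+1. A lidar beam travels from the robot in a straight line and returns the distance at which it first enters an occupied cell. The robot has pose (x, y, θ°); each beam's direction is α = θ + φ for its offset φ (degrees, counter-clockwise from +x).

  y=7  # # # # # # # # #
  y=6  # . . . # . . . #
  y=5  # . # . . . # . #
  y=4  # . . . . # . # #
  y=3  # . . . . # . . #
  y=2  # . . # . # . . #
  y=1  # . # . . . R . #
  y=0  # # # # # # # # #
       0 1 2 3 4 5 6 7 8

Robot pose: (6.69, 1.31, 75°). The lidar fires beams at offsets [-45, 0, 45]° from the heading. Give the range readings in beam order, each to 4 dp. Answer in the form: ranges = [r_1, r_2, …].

beam 1: φ=-45°, α=30°
  direction (0.8660, 0.5000); cell (6,1); t to first gridline: x 0.3580, y 1.3800 (then +1.1547 / +2.0000)
    (7,1) via x @ 0.3580
    (7,2) via y @ 1.3800
    (8,2) via x @ 1.5127  # hit
  → r_1 = 1.5127
beam 2: φ=0°, α=75°
  direction (0.2588, 0.9659); cell (6,1); t to first gridline: x 1.1977, y 0.7143 (then +3.8637 / +1.0353)
    (6,2) via y @ 0.7143
    (7,2) via x @ 1.1977
    (7,3) via y @ 1.7496
    (7,4) via y @ 2.7849  # hit
  → r_2 = 2.7849
beam 3: φ=45°, α=120°
  direction (-0.5000, 0.8660); cell (6,1); t to first gridline: x 1.3800, y 0.7967 (then +2.0000 / +1.1547)
    (6,2) via y @ 0.7967
    (5,2) via x @ 1.3800  # hit
  → r_3 = 1.3800

ranges = [1.5127, 2.7849, 1.3800]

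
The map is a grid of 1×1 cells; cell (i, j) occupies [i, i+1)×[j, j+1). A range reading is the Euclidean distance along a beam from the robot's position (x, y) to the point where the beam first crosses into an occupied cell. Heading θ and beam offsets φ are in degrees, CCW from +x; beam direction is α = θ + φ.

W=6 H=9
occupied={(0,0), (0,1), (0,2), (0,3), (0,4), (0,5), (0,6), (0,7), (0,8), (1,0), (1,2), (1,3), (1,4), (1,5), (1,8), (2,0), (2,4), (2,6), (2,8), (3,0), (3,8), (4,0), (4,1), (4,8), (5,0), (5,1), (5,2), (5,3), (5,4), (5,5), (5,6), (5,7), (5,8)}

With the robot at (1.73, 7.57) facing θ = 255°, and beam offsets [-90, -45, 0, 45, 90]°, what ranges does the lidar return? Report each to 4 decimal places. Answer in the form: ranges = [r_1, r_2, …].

beam 1: φ=-90°, α=165°
  d=(-0.9659,0.2588)  start (1,7)  tX=0.7558 tY=1.6614  stride 1/|dx|=1.0353 1/|dy|=3.8637
    cross x-line → (0,7), t=0.7558 (wall)
  → r_1 = 0.7558
beam 2: φ=-45°, α=210°
  d=(-0.8660,-0.5000)  start (1,7)  tX=0.8429 tY=1.1400  stride 1/|dx|=1.1547 1/|dy|=2.0000
    cross x-line → (0,7), t=0.8429 (wall)
  → r_2 = 0.8429
beam 3: φ=0°, α=255°
  d=(-0.2588,-0.9659)  start (1,7)  tX=2.8205 tY=0.5901  stride 1/|dx|=3.8637 1/|dy|=1.0353
    cross y-line → (1,6), t=0.5901
    cross y-line → (1,5), t=1.6254 (wall)
  → r_3 = 1.6254
beam 4: φ=45°, α=300°
  d=(0.5000,-0.8660)  start (1,7)  tX=0.5400 tY=0.6582  stride 1/|dx|=2.0000 1/|dy|=1.1547
    cross x-line → (2,7), t=0.5400
    cross y-line → (2,6), t=0.6582 (wall)
  → r_4 = 0.6582
beam 5: φ=90°, α=345°
  d=(0.9659,-0.2588)  start (1,7)  tX=0.2795 tY=2.2023  stride 1/|dx|=1.0353 1/|dy|=3.8637
    cross x-line → (2,7), t=0.2795
    cross x-line → (3,7), t=1.3148
    cross y-line → (3,6), t=2.2023
    cross x-line → (4,6), t=2.3501
    cross x-line → (5,6), t=3.3854 (wall)
  → r_5 = 3.3854

ranges = [0.7558, 0.8429, 1.6254, 0.6582, 3.3854]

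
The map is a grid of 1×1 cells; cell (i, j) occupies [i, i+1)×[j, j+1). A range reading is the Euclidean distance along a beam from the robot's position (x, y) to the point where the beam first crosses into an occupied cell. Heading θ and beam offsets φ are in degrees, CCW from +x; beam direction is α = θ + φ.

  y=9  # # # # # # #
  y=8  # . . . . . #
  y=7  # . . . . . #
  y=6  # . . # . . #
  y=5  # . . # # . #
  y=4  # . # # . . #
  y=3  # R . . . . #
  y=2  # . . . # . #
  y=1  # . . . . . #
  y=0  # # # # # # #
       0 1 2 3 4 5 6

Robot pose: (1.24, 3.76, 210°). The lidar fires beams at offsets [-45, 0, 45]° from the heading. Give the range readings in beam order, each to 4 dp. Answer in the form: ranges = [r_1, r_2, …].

ranges = [0.2485, 0.2771, 0.9273]

beam 1: φ=-45°, α=165°
  cosα=-0.9659 sinα=0.2588 | (1,3) | tMaxX 0.2485 tMaxY 0.9273 | tΔX 1.0353 tΔY 3.8637
    t=0.2485 [x] (0,3) — stop
  → r_1 = 0.2485
beam 2: φ=0°, α=210°
  cosα=-0.8660 sinα=-0.5000 | (1,3) | tMaxX 0.2771 tMaxY 1.5200 | tΔX 1.1547 tΔY 2.0000
    t=0.2771 [x] (0,3) — stop
  → r_2 = 0.2771
beam 3: φ=45°, α=255°
  cosα=-0.2588 sinα=-0.9659 | (1,3) | tMaxX 0.9273 tMaxY 0.7868 | tΔX 3.8637 tΔY 1.0353
    t=0.7868 [y] (1,2)
    t=0.9273 [x] (0,2) — stop
  → r_3 = 0.9273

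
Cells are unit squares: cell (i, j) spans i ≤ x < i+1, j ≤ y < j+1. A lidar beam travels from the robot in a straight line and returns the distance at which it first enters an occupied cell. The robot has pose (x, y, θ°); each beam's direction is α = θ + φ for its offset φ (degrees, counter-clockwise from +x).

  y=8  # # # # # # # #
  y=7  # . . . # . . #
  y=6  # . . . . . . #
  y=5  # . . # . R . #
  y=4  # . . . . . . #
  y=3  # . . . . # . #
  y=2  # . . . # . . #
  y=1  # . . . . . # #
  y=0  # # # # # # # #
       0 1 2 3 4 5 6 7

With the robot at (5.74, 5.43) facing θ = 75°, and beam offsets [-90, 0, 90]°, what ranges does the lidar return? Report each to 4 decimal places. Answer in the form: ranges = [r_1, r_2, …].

ranges = [1.3044, 2.6607, 1.8014]

beam 1: φ=-90°, α=345°
  cosα=0.9659 sinα=-0.2588 | (5,5) | tMaxX 0.2692 tMaxY 1.6614 | tΔX 1.0353 tΔY 3.8637
    t=0.2692 [x] (6,5)
    t=1.3044 [x] (7,5) — stop
  → r_1 = 1.3044
beam 2: φ=0°, α=75°
  cosα=0.2588 sinα=0.9659 | (5,5) | tMaxX 1.0046 tMaxY 0.5901 | tΔX 3.8637 tΔY 1.0353
    t=0.5901 [y] (5,6)
    t=1.0046 [x] (6,6)
    t=1.6254 [y] (6,7)
    t=2.6607 [y] (6,8) — stop
  → r_2 = 2.6607
beam 3: φ=90°, α=165°
  cosα=-0.9659 sinα=0.2588 | (5,5) | tMaxX 0.7661 tMaxY 2.2023 | tΔX 1.0353 tΔY 3.8637
    t=0.7661 [x] (4,5)
    t=1.8014 [x] (3,5) — stop
  → r_3 = 1.8014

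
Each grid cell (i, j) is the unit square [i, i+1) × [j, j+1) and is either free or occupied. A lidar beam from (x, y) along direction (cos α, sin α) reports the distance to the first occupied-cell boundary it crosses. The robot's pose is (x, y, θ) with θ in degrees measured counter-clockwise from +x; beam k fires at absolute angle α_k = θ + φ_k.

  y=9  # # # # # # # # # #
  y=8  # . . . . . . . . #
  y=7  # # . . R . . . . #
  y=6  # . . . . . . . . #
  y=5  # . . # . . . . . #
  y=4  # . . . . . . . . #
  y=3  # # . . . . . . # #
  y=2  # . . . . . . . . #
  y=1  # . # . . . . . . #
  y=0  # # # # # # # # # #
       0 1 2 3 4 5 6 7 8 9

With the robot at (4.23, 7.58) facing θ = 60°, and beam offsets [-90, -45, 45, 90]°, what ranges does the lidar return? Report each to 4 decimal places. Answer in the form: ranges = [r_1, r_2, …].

ranges = [5.5079, 4.9383, 1.4701, 2.8400]

beam 1: φ=-90°, α=330°
  dir = (cos 330°, sin 330°) = (0.8660, -0.5000); from cell (4,7)
  next x-line at t=0.8891, next y-line at t=1.1600; Δt_x=1.1547, Δt_y=2.0000
    x: enter (5,7) at t=0.8891
    y: enter (5,6) at t=1.1600
    x: enter (6,6) at t=2.0438
    y: enter (6,5) at t=3.1600
    x: enter (7,5) at t=3.1985
    x: enter (8,5) at t=4.3532
    y: enter (8,4) at t=5.1600
    x: enter (9,4) at t=5.5079 ← occupied
  → r_1 = 5.5079
beam 2: φ=-45°, α=15°
  dir = (cos 15°, sin 15°) = (0.9659, 0.2588); from cell (4,7)
  next x-line at t=0.7972, next y-line at t=1.6228; Δt_x=1.0353, Δt_y=3.8637
    x: enter (5,7) at t=0.7972
    y: enter (5,8) at t=1.6228
    x: enter (6,8) at t=1.8324
    x: enter (7,8) at t=2.8677
    x: enter (8,8) at t=3.9030
    x: enter (9,8) at t=4.9383 ← occupied
  → r_2 = 4.9383
beam 3: φ=45°, α=105°
  dir = (cos 105°, sin 105°) = (-0.2588, 0.9659); from cell (4,7)
  next x-line at t=0.8887, next y-line at t=0.4348; Δt_x=3.8637, Δt_y=1.0353
    y: enter (4,8) at t=0.4348
    x: enter (3,8) at t=0.8887
    y: enter (3,9) at t=1.4701 ← occupied
  → r_3 = 1.4701
beam 4: φ=90°, α=150°
  dir = (cos 150°, sin 150°) = (-0.8660, 0.5000); from cell (4,7)
  next x-line at t=0.2656, next y-line at t=0.8400; Δt_x=1.1547, Δt_y=2.0000
    x: enter (3,7) at t=0.2656
    y: enter (3,8) at t=0.8400
    x: enter (2,8) at t=1.4203
    x: enter (1,8) at t=2.5750
    y: enter (1,9) at t=2.8400 ← occupied
  → r_4 = 2.8400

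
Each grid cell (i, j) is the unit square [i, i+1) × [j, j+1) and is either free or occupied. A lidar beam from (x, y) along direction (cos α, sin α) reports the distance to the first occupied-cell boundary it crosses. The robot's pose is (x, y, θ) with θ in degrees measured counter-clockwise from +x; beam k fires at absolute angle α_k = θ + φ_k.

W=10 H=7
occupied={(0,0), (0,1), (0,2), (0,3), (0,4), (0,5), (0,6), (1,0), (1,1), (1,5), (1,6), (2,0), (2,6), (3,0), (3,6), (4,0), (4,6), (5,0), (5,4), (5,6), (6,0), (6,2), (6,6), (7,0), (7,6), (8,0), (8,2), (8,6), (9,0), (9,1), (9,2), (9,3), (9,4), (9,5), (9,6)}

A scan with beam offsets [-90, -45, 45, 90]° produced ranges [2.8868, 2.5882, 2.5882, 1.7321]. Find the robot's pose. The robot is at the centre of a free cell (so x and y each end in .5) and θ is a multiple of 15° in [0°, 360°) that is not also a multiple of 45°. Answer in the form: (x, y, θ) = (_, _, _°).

Candidates: 35 free-cell centres × 16 headings = 560 poses. Raycast each; keep the one whose scan matches to 4 dp.
  (5.5, 1.5, 120°): beam 1 = 1.0000 ≠ 2.8868 ✗
  (3.5, 2.5, 120°): beam 1 = 6.3509 ≠ 2.8868 ✗
  (8.5, 5.5, 150°): beam 1 = 0.5774 ≠ 2.8868 ✗
  …
  (3.5, 3.5, 300°): r_1=2.8868, r_2=2.5882, r_3=2.5882, r_4=1.7321 — all match ✓
No second candidate reproduces the full scan.

(x, y, θ) = (3.5, 3.5, 300°)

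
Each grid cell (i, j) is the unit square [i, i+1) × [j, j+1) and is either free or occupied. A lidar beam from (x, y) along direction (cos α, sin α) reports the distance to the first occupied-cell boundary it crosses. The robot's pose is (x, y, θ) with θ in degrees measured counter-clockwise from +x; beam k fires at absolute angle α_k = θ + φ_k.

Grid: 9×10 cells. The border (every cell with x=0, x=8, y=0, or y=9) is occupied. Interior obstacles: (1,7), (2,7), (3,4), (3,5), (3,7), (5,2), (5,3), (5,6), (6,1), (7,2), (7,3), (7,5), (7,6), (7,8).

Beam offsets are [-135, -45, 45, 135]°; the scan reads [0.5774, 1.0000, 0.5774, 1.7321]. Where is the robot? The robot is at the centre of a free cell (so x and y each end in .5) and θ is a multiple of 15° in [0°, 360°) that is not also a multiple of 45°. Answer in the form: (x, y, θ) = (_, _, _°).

(x, y, θ) = (6.5, 3.5, 285°)

Candidates: 42 free-cell centres × 16 headings = 672 poses. Raycast each; keep the one whose scan matches to 4 dp.
  (4.5, 5.5, 240°): beam 1 = 1.9319 ≠ 0.5774 ✗
  (1.5, 6.5, 30°): beam 1 = 1.9319 ≠ 0.5774 ✗
  (4.5, 4.5, 210°): beam 1 = 1.9319 ≠ 0.5774 ✗
  …
  (6.5, 3.5, 285°): r_1=0.5774, r_2=1.0000, r_3=0.5774, r_4=1.7321 — all match ✓
Unique over the lattice → pose = (6.5, 3.5, 285°).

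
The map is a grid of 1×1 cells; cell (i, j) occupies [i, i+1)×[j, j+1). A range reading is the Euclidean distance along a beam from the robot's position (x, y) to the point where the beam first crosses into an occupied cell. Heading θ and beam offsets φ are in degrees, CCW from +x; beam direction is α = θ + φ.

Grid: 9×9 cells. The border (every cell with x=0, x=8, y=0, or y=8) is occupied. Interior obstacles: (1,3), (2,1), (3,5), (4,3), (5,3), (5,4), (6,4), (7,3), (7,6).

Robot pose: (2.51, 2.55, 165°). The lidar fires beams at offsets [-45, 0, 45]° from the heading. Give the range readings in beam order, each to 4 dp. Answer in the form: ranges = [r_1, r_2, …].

beam 1: φ=-45°, α=120°
  direction (-0.5000, 0.8660); cell (2,2); t to first gridline: x 1.0200, y 0.5196 (then +2.0000 / +1.1547)
    (2,3) via y @ 0.5196
    (1,3) via x @ 1.0200  # hit
  → r_1 = 1.0200
beam 2: φ=0°, α=165°
  direction (-0.9659, 0.2588); cell (2,2); t to first gridline: x 0.5280, y 1.7387 (then +1.0353 / +3.8637)
    (1,2) via x @ 0.5280
    (0,2) via x @ 1.5633  # hit
  → r_2 = 1.5633
beam 3: φ=45°, α=210°
  direction (-0.8660, -0.5000); cell (2,2); t to first gridline: x 0.5889, y 1.1000 (then +1.1547 / +2.0000)
    (1,2) via x @ 0.5889
    (1,1) via y @ 1.1000
    (0,1) via x @ 1.7436  # hit
  → r_3 = 1.7436

ranges = [1.0200, 1.5633, 1.7436]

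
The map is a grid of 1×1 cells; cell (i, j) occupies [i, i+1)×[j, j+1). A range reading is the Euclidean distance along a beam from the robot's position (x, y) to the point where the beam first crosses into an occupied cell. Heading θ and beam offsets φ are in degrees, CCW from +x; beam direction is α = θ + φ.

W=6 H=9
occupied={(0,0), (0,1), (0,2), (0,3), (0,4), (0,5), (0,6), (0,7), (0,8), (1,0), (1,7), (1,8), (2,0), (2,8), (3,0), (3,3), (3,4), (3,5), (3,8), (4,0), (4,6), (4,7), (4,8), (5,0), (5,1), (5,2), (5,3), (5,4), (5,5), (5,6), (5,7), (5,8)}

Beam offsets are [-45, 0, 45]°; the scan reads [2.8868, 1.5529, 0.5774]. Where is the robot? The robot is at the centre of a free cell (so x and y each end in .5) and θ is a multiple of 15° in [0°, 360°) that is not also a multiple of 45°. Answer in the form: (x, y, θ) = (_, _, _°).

(x, y, θ) = (1.5, 5.5, 105°)

The pose lattice has 22·16 = 352 candidates. Test each by forward raycasting.
  (2.5, 5.5, 105°): beam 2 = 1.9319 ≠ 1.5529 ✗
  (2.5, 3.5, 240°): beam 1 = 1.5529 ≠ 2.8868 ✗
  (4.5, 5.5, 285°): beam 1 = 1.0000 ≠ 2.8868 ✗
  (2.5, 7.5, 60°): beam 1 = 1.5529 ≠ 2.8868 ✗
  …
  (1.5, 5.5, 105°): r_1=2.8868, r_2=1.5529, r_3=0.5774 — all match ✓
Only this pose fits every beam.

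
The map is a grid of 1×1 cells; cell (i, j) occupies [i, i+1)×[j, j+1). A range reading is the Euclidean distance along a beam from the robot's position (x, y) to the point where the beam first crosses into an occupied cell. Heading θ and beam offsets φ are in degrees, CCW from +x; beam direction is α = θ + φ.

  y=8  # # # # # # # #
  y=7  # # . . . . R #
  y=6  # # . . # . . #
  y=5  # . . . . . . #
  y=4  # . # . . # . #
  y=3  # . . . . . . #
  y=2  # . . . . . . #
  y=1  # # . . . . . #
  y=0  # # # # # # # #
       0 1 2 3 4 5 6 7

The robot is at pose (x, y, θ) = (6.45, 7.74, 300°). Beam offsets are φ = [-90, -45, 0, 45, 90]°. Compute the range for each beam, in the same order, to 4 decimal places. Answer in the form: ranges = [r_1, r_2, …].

ranges = [1.6743, 2.8367, 1.1000, 0.5694, 0.5200]

beam 1: φ=-90°, α=210°
  dir = (cos 210°, sin 210°) = (-0.8660, -0.5000); from cell (6,7)
  next x-line at t=0.5196, next y-line at t=1.4800; Δt_x=1.1547, Δt_y=2.0000
    x: enter (5,7) at t=0.5196
    y: enter (5,6) at t=1.4800
    x: enter (4,6) at t=1.6743 ← occupied
  → r_1 = 1.6743
beam 2: φ=-45°, α=255°
  dir = (cos 255°, sin 255°) = (-0.2588, -0.9659); from cell (6,7)
  next x-line at t=1.7387, next y-line at t=0.7661; Δt_x=3.8637, Δt_y=1.0353
    y: enter (6,6) at t=0.7661
    x: enter (5,6) at t=1.7387
    y: enter (5,5) at t=1.8014
    y: enter (5,4) at t=2.8367 ← occupied
  → r_2 = 2.8367
beam 3: φ=0°, α=300°
  dir = (cos 300°, sin 300°) = (0.5000, -0.8660); from cell (6,7)
  next x-line at t=1.1000, next y-line at t=0.8545; Δt_x=2.0000, Δt_y=1.1547
    y: enter (6,6) at t=0.8545
    x: enter (7,6) at t=1.1000 ← occupied
  → r_3 = 1.1000
beam 4: φ=45°, α=345°
  dir = (cos 345°, sin 345°) = (0.9659, -0.2588); from cell (6,7)
  next x-line at t=0.5694, next y-line at t=2.8591; Δt_x=1.0353, Δt_y=3.8637
    x: enter (7,7) at t=0.5694 ← occupied
  → r_4 = 0.5694
beam 5: φ=90°, α=30°
  dir = (cos 30°, sin 30°) = (0.8660, 0.5000); from cell (6,7)
  next x-line at t=0.6351, next y-line at t=0.5200; Δt_x=1.1547, Δt_y=2.0000
    y: enter (6,8) at t=0.5200 ← occupied
  → r_5 = 0.5200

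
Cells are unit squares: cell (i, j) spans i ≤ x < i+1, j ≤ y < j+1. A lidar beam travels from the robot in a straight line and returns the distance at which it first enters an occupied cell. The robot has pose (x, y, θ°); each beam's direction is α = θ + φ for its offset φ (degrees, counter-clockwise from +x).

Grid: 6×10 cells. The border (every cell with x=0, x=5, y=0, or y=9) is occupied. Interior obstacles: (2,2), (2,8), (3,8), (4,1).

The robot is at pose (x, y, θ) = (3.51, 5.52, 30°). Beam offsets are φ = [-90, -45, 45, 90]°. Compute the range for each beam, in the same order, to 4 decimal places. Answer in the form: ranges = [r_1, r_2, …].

beam 1: φ=-90°, α=300°
  direction (0.5000, -0.8660); cell (3,5); t to first gridline: x 0.9800, y 0.6004 (then +2.0000 / +1.1547)
    (3,4) via y @ 0.6004
    (4,4) via x @ 0.9800
    (4,3) via y @ 1.7551
    (4,2) via y @ 2.9098
    (5,2) via x @ 2.9800  # hit
  → r_1 = 2.9800
beam 2: φ=-45°, α=345°
  direction (0.9659, -0.2588); cell (3,5); t to first gridline: x 0.5073, y 2.0091 (then +1.0353 / +3.8637)
    (4,5) via x @ 0.5073
    (5,5) via x @ 1.5426  # hit
  → r_2 = 1.5426
beam 3: φ=45°, α=75°
  direction (0.2588, 0.9659); cell (3,5); t to first gridline: x 1.8932, y 0.4969 (then +3.8637 / +1.0353)
    (3,6) via y @ 0.4969
    (3,7) via y @ 1.5322
    (4,7) via x @ 1.8932
    (4,8) via y @ 2.5675
    (4,9) via y @ 3.6028  # hit
  → r_3 = 3.6028
beam 4: φ=90°, α=120°
  direction (-0.5000, 0.8660); cell (3,5); t to first gridline: x 1.0200, y 0.5543 (then +2.0000 / +1.1547)
    (3,6) via y @ 0.5543
    (2,6) via x @ 1.0200
    (2,7) via y @ 1.7090
    (2,8) via y @ 2.8637  # hit
  → r_4 = 2.8637

ranges = [2.9800, 1.5426, 3.6028, 2.8637]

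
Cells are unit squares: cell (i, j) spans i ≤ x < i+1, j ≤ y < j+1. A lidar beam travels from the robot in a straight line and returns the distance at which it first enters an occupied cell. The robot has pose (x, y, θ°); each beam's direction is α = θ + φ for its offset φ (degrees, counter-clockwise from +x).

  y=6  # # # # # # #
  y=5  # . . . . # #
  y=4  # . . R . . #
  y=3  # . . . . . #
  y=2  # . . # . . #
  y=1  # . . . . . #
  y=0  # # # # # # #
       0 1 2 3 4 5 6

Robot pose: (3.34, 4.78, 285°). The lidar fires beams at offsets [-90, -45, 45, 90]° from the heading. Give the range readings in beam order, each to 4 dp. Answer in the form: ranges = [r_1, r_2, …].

ranges = [2.4225, 4.3648, 3.0715, 1.7186]

beam 1: φ=-90°, α=195°
  d=(-0.9659,-0.2588)  start (3,4)  tX=0.3520 tY=3.0137  stride 1/|dx|=1.0353 1/|dy|=3.8637
    cross x-line → (2,4), t=0.3520
    cross x-line → (1,4), t=1.3873
    cross x-line → (0,4), t=2.4225 (wall)
  → r_1 = 2.4225
beam 2: φ=-45°, α=240°
  d=(-0.5000,-0.8660)  start (3,4)  tX=0.6800 tY=0.9007  stride 1/|dx|=2.0000 1/|dy|=1.1547
    cross x-line → (2,4), t=0.6800
    cross y-line → (2,3), t=0.9007
    cross y-line → (2,2), t=2.0554
    cross x-line → (1,2), t=2.6800
    cross y-line → (1,1), t=3.2101
    cross y-line → (1,0), t=4.3648 (wall)
  → r_2 = 4.3648
beam 3: φ=45°, α=330°
  d=(0.8660,-0.5000)  start (3,4)  tX=0.7621 tY=1.5600  stride 1/|dx|=1.1547 1/|dy|=2.0000
    cross x-line → (4,4), t=0.7621
    cross y-line → (4,3), t=1.5600
    cross x-line → (5,3), t=1.9168
    cross x-line → (6,3), t=3.0715 (wall)
  → r_3 = 3.0715
beam 4: φ=90°, α=15°
  d=(0.9659,0.2588)  start (3,4)  tX=0.6833 tY=0.8500  stride 1/|dx|=1.0353 1/|dy|=3.8637
    cross x-line → (4,4), t=0.6833
    cross y-line → (4,5), t=0.8500
    cross x-line → (5,5), t=1.7186 (wall)
  → r_4 = 1.7186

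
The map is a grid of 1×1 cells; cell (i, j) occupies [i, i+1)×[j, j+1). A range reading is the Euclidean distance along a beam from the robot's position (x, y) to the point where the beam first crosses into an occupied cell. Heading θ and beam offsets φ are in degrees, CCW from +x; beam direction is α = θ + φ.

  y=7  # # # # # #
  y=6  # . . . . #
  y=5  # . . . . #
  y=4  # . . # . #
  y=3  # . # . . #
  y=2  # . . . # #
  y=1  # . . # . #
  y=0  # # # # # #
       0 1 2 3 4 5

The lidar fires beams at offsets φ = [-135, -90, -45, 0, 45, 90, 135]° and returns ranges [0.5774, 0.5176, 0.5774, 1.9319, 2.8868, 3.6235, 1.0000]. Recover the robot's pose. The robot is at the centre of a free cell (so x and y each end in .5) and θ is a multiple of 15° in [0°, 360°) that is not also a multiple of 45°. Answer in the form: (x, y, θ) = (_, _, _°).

(x, y, θ) = (1.5, 6.5, 255°)

The pose lattice has 20·16 = 320 candidates. Test each by forward raycasting.
  (3.5, 5.5, 285°): beam 1 = 2.8868 ≠ 0.5774 ✗
  (2.5, 1.5, 60°): beam 1 = 0.5176 ≠ 0.5774 ✗
  (2.5, 1.5, 285°): beam 1 = 1.7321 ≠ 0.5774 ✗
  …
  (1.5, 6.5, 255°): r_1=0.5774, r_2=0.5176, r_3=0.5774, r_4=1.9319, r_5=2.8868, r_6=3.6235, r_7=1.0000 — all match ✓
No second candidate reproduces the full scan.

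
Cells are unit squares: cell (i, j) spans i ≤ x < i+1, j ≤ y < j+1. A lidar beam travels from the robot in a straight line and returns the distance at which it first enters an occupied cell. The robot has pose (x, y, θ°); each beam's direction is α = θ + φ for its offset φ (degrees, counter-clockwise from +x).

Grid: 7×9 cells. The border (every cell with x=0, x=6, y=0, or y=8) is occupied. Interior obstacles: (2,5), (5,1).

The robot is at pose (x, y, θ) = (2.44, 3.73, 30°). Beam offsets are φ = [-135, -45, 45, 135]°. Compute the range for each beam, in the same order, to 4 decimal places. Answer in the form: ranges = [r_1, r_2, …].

beam 1: φ=-135°, α=255°
  cosα=-0.2588 sinα=-0.9659 | (2,3) | tMaxX 1.7000 tMaxY 0.7558 | tΔX 3.8637 tΔY 1.0353
    t=0.7558 [y] (2,2)
    t=1.7000 [x] (1,2)
    t=1.7910 [y] (1,1)
    t=2.8263 [y] (1,0) — stop
  → r_1 = 2.8263
beam 2: φ=-45°, α=345°
  cosα=0.9659 sinα=-0.2588 | (2,3) | tMaxX 0.5798 tMaxY 2.8205 | tΔX 1.0353 tΔY 3.8637
    t=0.5798 [x] (3,3)
    t=1.6150 [x] (4,3)
    t=2.6503 [x] (5,3)
    t=2.8205 [y] (5,2)
    t=3.6856 [x] (6,2) — stop
  → r_2 = 3.6856
beam 3: φ=45°, α=75°
  cosα=0.2588 sinα=0.9659 | (2,3) | tMaxX 2.1637 tMaxY 0.2795 | tΔX 3.8637 tΔY 1.0353
    t=0.2795 [y] (2,4)
    t=1.3148 [y] (2,5) — stop
  → r_3 = 1.3148
beam 4: φ=135°, α=165°
  cosα=-0.9659 sinα=0.2588 | (2,3) | tMaxX 0.4555 tMaxY 1.0432 | tΔX 1.0353 tΔY 3.8637
    t=0.4555 [x] (1,3)
    t=1.0432 [y] (1,4)
    t=1.4908 [x] (0,4) — stop
  → r_4 = 1.4908

ranges = [2.8263, 3.6856, 1.3148, 1.4908]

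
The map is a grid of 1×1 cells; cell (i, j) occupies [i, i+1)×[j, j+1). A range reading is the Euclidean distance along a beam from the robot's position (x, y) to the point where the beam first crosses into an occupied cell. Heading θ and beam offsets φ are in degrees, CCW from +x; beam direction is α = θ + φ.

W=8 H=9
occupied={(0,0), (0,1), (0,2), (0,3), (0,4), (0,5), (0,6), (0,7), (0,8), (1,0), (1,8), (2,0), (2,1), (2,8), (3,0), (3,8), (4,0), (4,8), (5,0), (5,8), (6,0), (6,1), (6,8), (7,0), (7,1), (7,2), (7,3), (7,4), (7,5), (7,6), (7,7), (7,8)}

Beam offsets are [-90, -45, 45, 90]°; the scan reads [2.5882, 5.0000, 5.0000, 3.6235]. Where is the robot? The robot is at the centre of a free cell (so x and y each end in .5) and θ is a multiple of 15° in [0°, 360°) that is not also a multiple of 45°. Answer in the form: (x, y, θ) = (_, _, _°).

(x, y, θ) = (5.5, 5.5, 195°)

Enumerate (i+0.5, j+0.5, θ) over the 40 free cells and 16 admissible headings. For each, cast all 4 beams and compare to the given ranges.
  (4.5, 7.5, 285°): beam 1 = 3.6235 ≠ 2.5882 ✗
  (5.5, 5.5, 285°): beam 1 = 4.6587 ≠ 2.5882 ✗
  (5.5, 3.5, 120°): beam 1 = 1.7321 ≠ 2.5882 ✗
  …
  (5.5, 5.5, 195°): r_1=2.5882, r_2=5.0000, r_3=5.0000, r_4=3.6235 — all match ✓
Only this pose fits every beam.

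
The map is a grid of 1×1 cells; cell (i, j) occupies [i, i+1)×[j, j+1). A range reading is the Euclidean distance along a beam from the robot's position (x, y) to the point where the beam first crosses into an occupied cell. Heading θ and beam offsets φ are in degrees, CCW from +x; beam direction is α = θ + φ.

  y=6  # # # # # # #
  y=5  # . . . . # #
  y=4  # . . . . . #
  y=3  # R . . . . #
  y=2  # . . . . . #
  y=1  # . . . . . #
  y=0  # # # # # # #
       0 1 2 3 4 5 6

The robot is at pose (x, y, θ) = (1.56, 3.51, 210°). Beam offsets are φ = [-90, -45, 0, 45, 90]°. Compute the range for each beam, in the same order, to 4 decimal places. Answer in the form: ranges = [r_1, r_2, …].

ranges = [1.1200, 0.5798, 0.6466, 2.1637, 2.8983]

beam 1: φ=-90°, α=120°
  cosα=-0.5000 sinα=0.8660 | (1,3) | tMaxX 1.1200 tMaxY 0.5658 | tΔX 2.0000 tΔY 1.1547
    t=0.5658 [y] (1,4)
    t=1.1200 [x] (0,4) — stop
  → r_1 = 1.1200
beam 2: φ=-45°, α=165°
  cosα=-0.9659 sinα=0.2588 | (1,3) | tMaxX 0.5798 tMaxY 1.8932 | tΔX 1.0353 tΔY 3.8637
    t=0.5798 [x] (0,3) — stop
  → r_2 = 0.5798
beam 3: φ=0°, α=210°
  cosα=-0.8660 sinα=-0.5000 | (1,3) | tMaxX 0.6466 tMaxY 1.0200 | tΔX 1.1547 tΔY 2.0000
    t=0.6466 [x] (0,3) — stop
  → r_3 = 0.6466
beam 4: φ=45°, α=255°
  cosα=-0.2588 sinα=-0.9659 | (1,3) | tMaxX 2.1637 tMaxY 0.5280 | tΔX 3.8637 tΔY 1.0353
    t=0.5280 [y] (1,2)
    t=1.5633 [y] (1,1)
    t=2.1637 [x] (0,1) — stop
  → r_4 = 2.1637
beam 5: φ=90°, α=300°
  cosα=0.5000 sinα=-0.8660 | (1,3) | tMaxX 0.8800 tMaxY 0.5889 | tΔX 2.0000 tΔY 1.1547
    t=0.5889 [y] (1,2)
    t=0.8800 [x] (2,2)
    t=1.7436 [y] (2,1)
    t=2.8800 [x] (3,1)
    t=2.8983 [y] (3,0) — stop
  → r_5 = 2.8983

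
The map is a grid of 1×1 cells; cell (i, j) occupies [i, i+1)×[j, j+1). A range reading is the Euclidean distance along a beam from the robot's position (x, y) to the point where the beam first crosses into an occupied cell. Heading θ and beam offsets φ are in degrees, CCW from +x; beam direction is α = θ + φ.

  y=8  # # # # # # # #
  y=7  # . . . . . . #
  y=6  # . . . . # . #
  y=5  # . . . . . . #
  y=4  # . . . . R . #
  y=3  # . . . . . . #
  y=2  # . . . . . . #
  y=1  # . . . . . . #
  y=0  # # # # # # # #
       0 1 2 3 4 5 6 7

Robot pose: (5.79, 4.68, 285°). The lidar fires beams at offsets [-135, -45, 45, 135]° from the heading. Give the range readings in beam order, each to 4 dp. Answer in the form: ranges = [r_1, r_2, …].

beam 1: φ=-135°, α=150°
  direction (-0.8660, 0.5000); cell (5,4); t to first gridline: x 0.9122, y 0.6400 (then +1.1547 / +2.0000)
    (5,5) via y @ 0.6400
    (4,5) via x @ 0.9122
    (3,5) via x @ 2.0669
    (3,6) via y @ 2.6400
    (2,6) via x @ 3.2216
    (1,6) via x @ 4.3763
    (1,7) via y @ 4.6400
    (0,7) via x @ 5.5310  # hit
  → r_1 = 5.5310
beam 2: φ=-45°, α=240°
  direction (-0.5000, -0.8660); cell (5,4); t to first gridline: x 1.5800, y 0.7852 (then +2.0000 / +1.1547)
    (5,3) via y @ 0.7852
    (4,3) via x @ 1.5800
    (4,2) via y @ 1.9399
    (4,1) via y @ 3.0946
    (3,1) via x @ 3.5800
    (3,0) via y @ 4.2493  # hit
  → r_2 = 4.2493
beam 3: φ=45°, α=330°
  direction (0.8660, -0.5000); cell (5,4); t to first gridline: x 0.2425, y 1.3600 (then +1.1547 / +2.0000)
    (6,4) via x @ 0.2425
    (6,3) via y @ 1.3600
    (7,3) via x @ 1.3972  # hit
  → r_3 = 1.3972
beam 4: φ=135°, α=60°
  direction (0.5000, 0.8660); cell (5,4); t to first gridline: x 0.4200, y 0.3695 (then +2.0000 / +1.1547)
    (5,5) via y @ 0.3695
    (6,5) via x @ 0.4200
    (6,6) via y @ 1.5242
    (7,6) via x @ 2.4200  # hit
  → r_4 = 2.4200

ranges = [5.5310, 4.2493, 1.3972, 2.4200]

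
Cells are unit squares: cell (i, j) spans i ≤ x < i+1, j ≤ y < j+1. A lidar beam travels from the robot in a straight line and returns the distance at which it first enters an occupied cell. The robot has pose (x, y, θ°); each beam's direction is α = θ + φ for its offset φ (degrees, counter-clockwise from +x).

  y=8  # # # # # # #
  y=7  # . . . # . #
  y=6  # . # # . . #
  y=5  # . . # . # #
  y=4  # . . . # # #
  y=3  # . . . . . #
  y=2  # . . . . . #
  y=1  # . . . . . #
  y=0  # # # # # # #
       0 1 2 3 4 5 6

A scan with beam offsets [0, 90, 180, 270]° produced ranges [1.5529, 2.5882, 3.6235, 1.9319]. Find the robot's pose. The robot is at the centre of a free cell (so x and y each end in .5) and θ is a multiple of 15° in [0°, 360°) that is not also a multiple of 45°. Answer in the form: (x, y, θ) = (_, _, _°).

Candidates: 28 free-cell centres × 16 headings = 448 poses. Raycast each; keep the one whose scan matches to 4 dp.
  (1.5, 3.5, 150°): beam 1 = 0.5774 ≠ 1.5529 ✗
  (5.5, 3.5, 30°): beam 1 = 0.5774 ≠ 1.5529 ✗
  (1.5, 5.5, 60°): beam 1 = 1.0000 ≠ 1.5529 ✗
  (4.5, 3.5, 75°): beam 1 = 0.5176 ≠ 1.5529 ✗
  …
  (2.5, 3.5, 165°): r_1=1.5529, r_2=2.5882, r_3=3.6235, r_4=1.9319 — all match ✓
No second candidate reproduces the full scan.

(x, y, θ) = (2.5, 3.5, 165°)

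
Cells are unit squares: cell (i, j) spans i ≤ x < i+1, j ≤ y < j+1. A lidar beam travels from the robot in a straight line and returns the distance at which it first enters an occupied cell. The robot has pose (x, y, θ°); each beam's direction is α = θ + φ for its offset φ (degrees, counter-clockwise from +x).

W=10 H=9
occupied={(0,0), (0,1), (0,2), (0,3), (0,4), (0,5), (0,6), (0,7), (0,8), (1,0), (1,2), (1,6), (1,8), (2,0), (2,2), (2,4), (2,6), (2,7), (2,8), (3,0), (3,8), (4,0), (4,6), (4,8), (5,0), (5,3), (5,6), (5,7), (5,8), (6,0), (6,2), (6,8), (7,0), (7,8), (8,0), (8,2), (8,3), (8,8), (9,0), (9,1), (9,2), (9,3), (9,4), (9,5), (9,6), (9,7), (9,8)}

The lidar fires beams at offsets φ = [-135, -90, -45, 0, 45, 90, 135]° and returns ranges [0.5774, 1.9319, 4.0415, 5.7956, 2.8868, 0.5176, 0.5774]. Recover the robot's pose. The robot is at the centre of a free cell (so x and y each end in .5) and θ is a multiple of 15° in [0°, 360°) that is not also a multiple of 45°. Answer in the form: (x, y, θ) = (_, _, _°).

Candidates: 43 free-cell centres × 16 headings = 688 poses. Raycast each; keep the one whose scan matches to 4 dp.
  (3.5, 1.5, 150°): beam 1 = 2.5882 ≠ 0.5774 ✗
  (7.5, 6.5, 165°): beam 1 = 1.7321 ≠ 0.5774 ✗
  (2.5, 3.5, 60°): beam 1 = 0.5176 ≠ 0.5774 ✗
  (8.5, 6.5, 285°): beam 1 = 2.8868 ≠ 0.5774 ✗
  …
  (8.5, 4.5, 165°): r_1=0.5774, r_2=1.9319, r_3=4.0415, r_4=5.7956, r_5=2.8868, r_6=0.5176, r_7=0.5774 — all match ✓
No second candidate reproduces the full scan.

(x, y, θ) = (8.5, 4.5, 165°)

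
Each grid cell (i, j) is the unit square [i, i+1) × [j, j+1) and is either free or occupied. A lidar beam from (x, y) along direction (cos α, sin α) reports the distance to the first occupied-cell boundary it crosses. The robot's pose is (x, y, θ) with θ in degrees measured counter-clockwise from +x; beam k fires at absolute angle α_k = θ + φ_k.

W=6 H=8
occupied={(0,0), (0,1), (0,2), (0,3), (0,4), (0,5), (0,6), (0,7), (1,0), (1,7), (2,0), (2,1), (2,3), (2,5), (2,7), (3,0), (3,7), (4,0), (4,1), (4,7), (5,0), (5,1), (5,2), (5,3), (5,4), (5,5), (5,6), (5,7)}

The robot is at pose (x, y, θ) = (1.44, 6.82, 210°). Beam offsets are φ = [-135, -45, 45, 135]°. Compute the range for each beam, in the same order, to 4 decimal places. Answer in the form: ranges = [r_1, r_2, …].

ranges = [0.1863, 0.4555, 1.7000, 3.6856]

beam 1: φ=-135°, α=75°
  dir = (cos 75°, sin 75°) = (0.2588, 0.9659); from cell (1,6)
  next x-line at t=2.1637, next y-line at t=0.1863; Δt_x=3.8637, Δt_y=1.0353
    y: enter (1,7) at t=0.1863 ← occupied
  → r_1 = 0.1863
beam 2: φ=-45°, α=165°
  dir = (cos 165°, sin 165°) = (-0.9659, 0.2588); from cell (1,6)
  next x-line at t=0.4555, next y-line at t=0.6955; Δt_x=1.0353, Δt_y=3.8637
    x: enter (0,6) at t=0.4555 ← occupied
  → r_2 = 0.4555
beam 3: φ=45°, α=255°
  dir = (cos 255°, sin 255°) = (-0.2588, -0.9659); from cell (1,6)
  next x-line at t=1.7000, next y-line at t=0.8489; Δt_x=3.8637, Δt_y=1.0353
    y: enter (1,5) at t=0.8489
    x: enter (0,5) at t=1.7000 ← occupied
  → r_3 = 1.7000
beam 4: φ=135°, α=345°
  dir = (cos 345°, sin 345°) = (0.9659, -0.2588); from cell (1,6)
  next x-line at t=0.5798, next y-line at t=3.1682; Δt_x=1.0353, Δt_y=3.8637
    x: enter (2,6) at t=0.5798
    x: enter (3,6) at t=1.6150
    x: enter (4,6) at t=2.6503
    y: enter (4,5) at t=3.1682
    x: enter (5,5) at t=3.6856 ← occupied
  → r_4 = 3.6856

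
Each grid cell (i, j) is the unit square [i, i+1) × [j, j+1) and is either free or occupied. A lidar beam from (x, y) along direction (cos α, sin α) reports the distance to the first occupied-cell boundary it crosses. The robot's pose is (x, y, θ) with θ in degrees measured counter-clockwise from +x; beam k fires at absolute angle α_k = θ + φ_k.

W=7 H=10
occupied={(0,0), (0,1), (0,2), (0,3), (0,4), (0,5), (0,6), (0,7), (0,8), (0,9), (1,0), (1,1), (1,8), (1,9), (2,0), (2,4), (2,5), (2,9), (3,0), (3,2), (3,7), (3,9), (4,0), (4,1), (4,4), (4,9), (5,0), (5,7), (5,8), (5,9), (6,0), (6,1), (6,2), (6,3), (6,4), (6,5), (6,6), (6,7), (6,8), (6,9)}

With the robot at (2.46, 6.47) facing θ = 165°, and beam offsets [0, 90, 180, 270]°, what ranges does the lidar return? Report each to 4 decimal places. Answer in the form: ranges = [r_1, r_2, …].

ranges = [1.5115, 0.4866, 3.6649, 2.6192]

beam 1: φ=0°, α=165°
  direction (-0.9659, 0.2588); cell (2,6); t to first gridline: x 0.4762, y 2.0478 (then +1.0353 / +3.8637)
    (1,6) via x @ 0.4762
    (0,6) via x @ 1.5115  # hit
  → r_1 = 1.5115
beam 2: φ=90°, α=255°
  direction (-0.2588, -0.9659); cell (2,6); t to first gridline: x 1.7773, y 0.4866 (then +3.8637 / +1.0353)
    (2,5) via y @ 0.4866  # hit
  → r_2 = 0.4866
beam 3: φ=180°, α=345°
  direction (0.9659, -0.2588); cell (2,6); t to first gridline: x 0.5590, y 1.8159 (then +1.0353 / +3.8637)
    (3,6) via x @ 0.5590
    (4,6) via x @ 1.5943
    (4,5) via y @ 1.8159
    (5,5) via x @ 2.6296
    (6,5) via x @ 3.6649  # hit
  → r_3 = 3.6649
beam 4: φ=270°, α=75°
  direction (0.2588, 0.9659); cell (2,6); t to first gridline: x 2.0864, y 0.5487 (then +3.8637 / +1.0353)
    (2,7) via y @ 0.5487
    (2,8) via y @ 1.5840
    (3,8) via x @ 2.0864
    (3,9) via y @ 2.6192  # hit
  → r_4 = 2.6192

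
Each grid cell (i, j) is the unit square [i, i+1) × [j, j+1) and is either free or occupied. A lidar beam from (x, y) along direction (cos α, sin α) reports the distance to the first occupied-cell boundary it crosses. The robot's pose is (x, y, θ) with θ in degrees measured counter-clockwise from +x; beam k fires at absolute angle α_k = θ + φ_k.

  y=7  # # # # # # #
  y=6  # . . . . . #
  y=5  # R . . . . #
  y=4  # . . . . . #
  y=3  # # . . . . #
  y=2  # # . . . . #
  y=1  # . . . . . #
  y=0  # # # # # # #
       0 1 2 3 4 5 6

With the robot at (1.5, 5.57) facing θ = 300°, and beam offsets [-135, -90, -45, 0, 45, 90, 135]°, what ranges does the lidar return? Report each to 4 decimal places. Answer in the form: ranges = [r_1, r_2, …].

ranges = [0.5176, 0.5774, 1.6254, 5.2770, 4.6587, 2.8600, 1.4804]

beam 1: φ=-135°, α=165°
  dir = (cos 165°, sin 165°) = (-0.9659, 0.2588); from cell (1,5)
  next x-line at t=0.5176, next y-line at t=1.6614; Δt_x=1.0353, Δt_y=3.8637
    x: enter (0,5) at t=0.5176 ← occupied
  → r_1 = 0.5176
beam 2: φ=-90°, α=210°
  dir = (cos 210°, sin 210°) = (-0.8660, -0.5000); from cell (1,5)
  next x-line at t=0.5774, next y-line at t=1.1400; Δt_x=1.1547, Δt_y=2.0000
    x: enter (0,5) at t=0.5774 ← occupied
  → r_2 = 0.5774
beam 3: φ=-45°, α=255°
  dir = (cos 255°, sin 255°) = (-0.2588, -0.9659); from cell (1,5)
  next x-line at t=1.9319, next y-line at t=0.5901; Δt_x=3.8637, Δt_y=1.0353
    y: enter (1,4) at t=0.5901
    y: enter (1,3) at t=1.6254 ← occupied
  → r_3 = 1.6254
beam 4: φ=0°, α=300°
  dir = (cos 300°, sin 300°) = (0.5000, -0.8660); from cell (1,5)
  next x-line at t=1.0000, next y-line at t=0.6582; Δt_x=2.0000, Δt_y=1.1547
    y: enter (1,4) at t=0.6582
    x: enter (2,4) at t=1.0000
    y: enter (2,3) at t=1.8129
    y: enter (2,2) at t=2.9676
    x: enter (3,2) at t=3.0000
    y: enter (3,1) at t=4.1223
    x: enter (4,1) at t=5.0000
    y: enter (4,0) at t=5.2770 ← occupied
  → r_4 = 5.2770
beam 5: φ=45°, α=345°
  dir = (cos 345°, sin 345°) = (0.9659, -0.2588); from cell (1,5)
  next x-line at t=0.5176, next y-line at t=2.2023; Δt_x=1.0353, Δt_y=3.8637
    x: enter (2,5) at t=0.5176
    x: enter (3,5) at t=1.5529
    y: enter (3,4) at t=2.2023
    x: enter (4,4) at t=2.5882
    x: enter (5,4) at t=3.6235
    x: enter (6,4) at t=4.6587 ← occupied
  → r_5 = 4.6587
beam 6: φ=90°, α=30°
  dir = (cos 30°, sin 30°) = (0.8660, 0.5000); from cell (1,5)
  next x-line at t=0.5774, next y-line at t=0.8600; Δt_x=1.1547, Δt_y=2.0000
    x: enter (2,5) at t=0.5774
    y: enter (2,6) at t=0.8600
    x: enter (3,6) at t=1.7321
    y: enter (3,7) at t=2.8600 ← occupied
  → r_6 = 2.8600
beam 7: φ=135°, α=75°
  dir = (cos 75°, sin 75°) = (0.2588, 0.9659); from cell (1,5)
  next x-line at t=1.9319, next y-line at t=0.4452; Δt_x=3.8637, Δt_y=1.0353
    y: enter (1,6) at t=0.4452
    y: enter (1,7) at t=1.4804 ← occupied
  → r_7 = 1.4804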